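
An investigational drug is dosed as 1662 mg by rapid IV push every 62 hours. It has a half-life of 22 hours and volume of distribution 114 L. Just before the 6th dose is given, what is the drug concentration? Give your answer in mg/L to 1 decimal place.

2.4 mg/L

f = (1/2)^(τ/t½) = (1/2)^(62/22) ≈ 0.1418.
C₀ = D/Vd = 1662/114 ≈ 14.579 mg/L.
Before the 6th dose, 5 doses have been given. Superposition: Cmin = C₀·(f + f² + … + f^5).
≈ 14.579 × (0.1418 + 0.0201 + 0.0029 + 0.0004 + 0.0001) ≈ 14.579 × 0.1653 ≈ 2.410 mg/L.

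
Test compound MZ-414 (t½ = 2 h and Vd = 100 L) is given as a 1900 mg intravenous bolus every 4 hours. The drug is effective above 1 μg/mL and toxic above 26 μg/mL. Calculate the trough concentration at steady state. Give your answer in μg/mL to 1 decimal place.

6.3 μg/mL

The dosing interval is 2 half-lives, so f = 2^(−2) = 0.25.
Accumulation ratio R = 1/(1 − f) = 1/0.75 = 4/3.
Single-dose peak C₀ = D/Vd = 1900/100 = 19 μg/mL.
Steady-state peak Cmax,ss = C₀·R = 19 × 4/3 ≈ 25.333 μg/mL.
Steady-state trough Cmin,ss = Cmax,ss·f ≈ 25.333 × 0.25 ≈ 6.333 μg/mL.
Trough 6.3 μg/mL vs MEC 1 μg/mL: adequate.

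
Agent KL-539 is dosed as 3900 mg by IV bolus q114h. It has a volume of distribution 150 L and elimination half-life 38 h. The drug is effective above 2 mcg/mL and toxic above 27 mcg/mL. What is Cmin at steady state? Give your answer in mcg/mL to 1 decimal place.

3.7 mcg/mL

τ = 114 h = 3 half-lives, so f = (1/2)^3 = 0.125.
At steady state, R = 1/(1 − 0.125) = 8/7.
Single-dose peak C₀ = D/Vd = 3900/150 = 26 mcg/mL.
Steady-state peak Cmax,ss = C₀·R = 26 × 8/7 ≈ 29.714 mcg/mL.
Steady-state trough Cmin,ss = Cmax,ss·f ≈ 29.714 × 0.125 ≈ 3.714 mcg/mL.
Trough 3.7 mcg/mL vs MEC 2 mcg/mL: adequate.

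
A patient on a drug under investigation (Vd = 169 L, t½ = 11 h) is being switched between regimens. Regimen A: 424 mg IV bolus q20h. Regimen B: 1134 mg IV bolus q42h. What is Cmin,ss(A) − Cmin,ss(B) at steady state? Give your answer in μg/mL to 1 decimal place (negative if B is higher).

0.5 μg/mL

Regimen A: f = (1/2)^(20/11) ≈ 0.2836; Cmin,ss = (424/169)·f/(1−f) ≈ 0.993 μg/mL.
Regimen B: f = (1/2)^(42/11) ≈ 0.0709; Cmin,ss = (1134/169)·f/(1−f) ≈ 0.512 μg/mL.
Difference ≈ 0.993 − 0.512 ≈ 0.481 μg/mL.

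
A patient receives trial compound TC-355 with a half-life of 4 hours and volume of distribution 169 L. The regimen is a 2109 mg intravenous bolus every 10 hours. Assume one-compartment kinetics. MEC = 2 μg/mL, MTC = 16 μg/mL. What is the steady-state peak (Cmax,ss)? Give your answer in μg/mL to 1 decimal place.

k = ln2/t½ = ln2/4 ≈ 0.173287 h⁻¹; fraction remaining f = e^(−kτ) = e^(−0.173287×10) ≈ 0.1768.
Accumulation ratio R = 1/(1 − f) ≈ 1/0.8232 ≈ 1.2148.
Single-dose peak C₀ = D/Vd = 2109/169 ≈ 12.479 μg/mL.
Steady-state peak Cmax,ss = C₀·R ≈ 12.479 × 1.2148 ≈ 15.159 μg/mL.
Peak 15.2 μg/mL vs MTC 16 μg/mL: below toxic threshold.

15.2 μg/mL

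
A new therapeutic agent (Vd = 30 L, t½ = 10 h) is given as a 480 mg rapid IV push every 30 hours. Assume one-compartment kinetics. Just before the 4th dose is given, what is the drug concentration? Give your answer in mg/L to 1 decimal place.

2.3 mg/L

f = (1/2)^(τ/t½) = (1/2)^(30/10) ≈ 0.1250.
C₀ = D/Vd = 480/30 ≈ 16.000 mg/L.
Before the 4th dose, 3 doses have been given. Superposition: Cmin = C₀·(f + f² + … + f^3).
≈ 16.000 × (0.1250 + 0.0156 + 0.0020) ≈ 16.000 × 0.1426 ≈ 2.282 mg/L.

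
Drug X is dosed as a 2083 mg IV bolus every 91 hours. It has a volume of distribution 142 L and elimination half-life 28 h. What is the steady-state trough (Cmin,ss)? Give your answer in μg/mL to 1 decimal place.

Over one 91-h interval, 91/28 ≈ 3.25 half-lives elapse, leaving f ≈ 0.1051 of each dose.
Each bolus raises the concentration by D/Vd = 2083/142 ≈ 14.669 μg/mL.
Steady-state trough Cmin,ss = C₀·f/(1−f) ≈ 14.669 × 0.1051/0.8949 ≈ 1.723 μg/mL.

1.7 μg/mL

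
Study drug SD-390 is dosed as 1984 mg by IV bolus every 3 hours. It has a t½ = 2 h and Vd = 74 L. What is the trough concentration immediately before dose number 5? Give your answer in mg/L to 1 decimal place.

14.4 mg/L

f = (1/2)^(τ/t½) = (1/2)^(3/2) ≈ 0.3536.
C₀ = D/Vd = 1984/74 ≈ 26.811 mg/L.
Before the 5th dose, 4 doses have been given. Superposition: Cmin = C₀·(f + f² + … + f^4).
≈ 26.811 × (0.3536 + 0.1250 + 0.0442 + 0.0156) ≈ 26.811 × 0.5384 ≈ 14.435 mg/L.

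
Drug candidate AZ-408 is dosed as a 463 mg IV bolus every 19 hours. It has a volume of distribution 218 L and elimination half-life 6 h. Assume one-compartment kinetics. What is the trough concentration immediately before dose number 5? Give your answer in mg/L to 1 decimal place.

0.3 mg/L

f = (1/2)^(τ/t½) = (1/2)^(19/6) ≈ 0.1114.
C₀ = D/Vd = 463/218 ≈ 2.124 mg/L.
Before the 5th dose, 4 doses have been given. Superposition: Cmin = C₀·(f + f² + … + f^4).
≈ 2.124 × (0.1114 + 0.0124 + 0.0014 + 0.0002) ≈ 2.124 × 0.1254 ≈ 0.266 mg/L.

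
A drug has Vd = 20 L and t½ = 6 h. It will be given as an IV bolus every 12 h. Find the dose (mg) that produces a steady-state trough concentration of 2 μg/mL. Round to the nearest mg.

τ/t½ = 12/6 ≈ 2, so f = (1/2)^(12/6) ≈ 0.250000.
Cmin,ss = (D/Vd)·f/(1−f), so D = Cmin,ss·Vd·(1−f)/f.
D = 2 × 20 × (1−f)/f ≈ 2 × 20 × 3.00000 ≈ 120.00 mg.

120 mg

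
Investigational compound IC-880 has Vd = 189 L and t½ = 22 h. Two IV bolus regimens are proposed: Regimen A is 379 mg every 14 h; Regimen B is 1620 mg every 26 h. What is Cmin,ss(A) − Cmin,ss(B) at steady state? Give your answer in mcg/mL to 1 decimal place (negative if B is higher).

-3.1 mcg/mL

Regimen A: f = (1/2)^(14/22) ≈ 0.6433; Cmin,ss = (379/189)·f/(1−f) ≈ 3.616 mcg/mL.
Regimen B: f = (1/2)^(26/22) ≈ 0.4408; Cmin,ss = (1620/189)·f/(1−f) ≈ 6.757 mcg/mL.
Difference ≈ 3.616 − 6.757 ≈ -3.141 mcg/mL.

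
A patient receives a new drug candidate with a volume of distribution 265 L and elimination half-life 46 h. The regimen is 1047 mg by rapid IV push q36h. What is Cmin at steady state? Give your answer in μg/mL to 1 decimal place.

τ/t½ = 36/46 ≈ 0.78261, so fraction remaining f = (1/2)^(36/46) ≈ 0.5813.
Each bolus raises the concentration by D/Vd = 1047/265 ≈ 3.951 μg/mL.
Steady-state trough Cmin,ss = C₀·f/(1−f) ≈ 3.951 × 0.5813/0.4187 ≈ 5.485 μg/mL.

5.5 μg/mL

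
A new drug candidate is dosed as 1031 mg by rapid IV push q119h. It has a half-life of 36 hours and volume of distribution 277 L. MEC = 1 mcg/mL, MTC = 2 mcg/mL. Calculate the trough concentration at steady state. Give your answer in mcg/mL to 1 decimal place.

k = ln2/t½ = ln2/36 ≈ 0.019254 h⁻¹; fraction remaining f = e^(−kτ) = e^(−0.019254×119) ≈ 0.1011.
Accumulation ratio R = 1/(1 − f) ≈ 1/0.8989 ≈ 1.1125.
Each bolus raises the concentration by D/Vd = 1031/277 ≈ 3.722 mcg/mL.
Steady-state peak Cmax,ss = C₀·R ≈ 3.722 × 1.1125 ≈ 4.141 mcg/mL.
One interval later, Cmin,ss = Cmax,ss·e^(−kτ) ≈ 4.141 × 0.1011 ≈ 0.419 mcg/mL.
Trough 0.4 mcg/mL vs MEC 1 mcg/mL: subtherapeutic.

0.4 mcg/mL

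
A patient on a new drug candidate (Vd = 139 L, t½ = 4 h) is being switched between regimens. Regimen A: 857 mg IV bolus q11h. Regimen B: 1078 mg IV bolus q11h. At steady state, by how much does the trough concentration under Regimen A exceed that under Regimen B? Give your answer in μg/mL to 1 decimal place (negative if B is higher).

Regimen A: f = (1/2)^(11/4) ≈ 0.1487; Cmin,ss = (857/139)·f/(1−f) ≈ 1.077 μg/mL.
Regimen B: f = (1/2)^(11/4) ≈ 0.1487; Cmin,ss = (1078/139)·f/(1−f) ≈ 1.355 μg/mL.
Difference ≈ 1.077 − 1.355 ≈ -0.278 μg/mL.

-0.3 μg/mL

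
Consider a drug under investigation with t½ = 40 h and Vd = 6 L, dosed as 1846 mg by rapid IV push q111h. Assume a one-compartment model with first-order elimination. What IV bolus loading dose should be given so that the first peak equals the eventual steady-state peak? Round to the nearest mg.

2162 mg

f = (1/2)^(111/40) ≈ 0.146097; accumulation ratio R = 1/(1−f) ≈ 1.17109.
Loading dose to hit Cmax,ss on first dose: D_load = D_maint·R ≈ 1846 × 1.17109 ≈ 2161.83 mg.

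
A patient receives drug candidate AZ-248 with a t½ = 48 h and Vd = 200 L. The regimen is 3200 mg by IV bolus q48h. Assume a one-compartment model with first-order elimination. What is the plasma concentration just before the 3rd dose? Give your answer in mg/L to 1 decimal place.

12.0 mg/L

f = (1/2)^(τ/t½) = (1/2)^(48/48) ≈ 0.5000.
C₀ = D/Vd = 3200/200 ≈ 16.000 mg/L.
Before the 3rd dose, 2 doses have been given. Superposition: Cmin = C₀·(f + f²).
≈ 16.000 × (0.5000 + 0.2500) ≈ 16.000 × 0.7500 ≈ 12.000 mg/L.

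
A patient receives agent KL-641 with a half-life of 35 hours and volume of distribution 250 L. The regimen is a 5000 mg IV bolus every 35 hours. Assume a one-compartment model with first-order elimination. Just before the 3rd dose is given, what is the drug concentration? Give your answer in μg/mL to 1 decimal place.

15.0 μg/mL

f = (1/2)^(τ/t½) = (1/2)^(35/35) ≈ 0.5000.
C₀ = D/Vd = 5000/250 ≈ 20.000 μg/mL.
Before the 3rd dose, 2 doses have been given. Superposition: Cmin = C₀·(f + f²).
≈ 20.000 × (0.5000 + 0.2500) ≈ 20.000 × 0.7500 ≈ 15.000 μg/mL.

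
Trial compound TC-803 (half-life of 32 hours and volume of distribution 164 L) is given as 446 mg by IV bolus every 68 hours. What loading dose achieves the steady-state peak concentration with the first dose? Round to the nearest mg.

f = (1/2)^(68/32) ≈ 0.229251; accumulation ratio R = 1/(1−f) ≈ 1.29744.
Loading dose to hit Cmax,ss on first dose: D_load = D_maint·R ≈ 446 × 1.29744 ≈ 578.66 mg.

579 mg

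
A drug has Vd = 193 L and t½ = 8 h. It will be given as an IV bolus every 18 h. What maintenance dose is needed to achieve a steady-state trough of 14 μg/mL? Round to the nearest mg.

10151 mg

τ/t½ = 18/8 ≈ 2.25, so f = (1/2)^(18/8) ≈ 0.210224.
Cmin,ss = (D/Vd)·f/(1−f), so D = Cmin,ss·Vd·(1−f)/f.
D = 14 × 193 × (1−f)/f ≈ 14 × 193 × 3.75683 ≈ 10150.95 mg.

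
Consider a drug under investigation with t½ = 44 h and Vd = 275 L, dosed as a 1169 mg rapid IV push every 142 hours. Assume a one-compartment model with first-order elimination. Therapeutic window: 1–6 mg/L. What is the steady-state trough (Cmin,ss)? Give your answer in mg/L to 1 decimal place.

0.5 mg/L

Over one 142-h interval, 142/44 ≈ 3.2273 half-lives elapse, leaving f ≈ 0.1068 of each dose.
Accumulation ratio R = 1/(1 − f) ≈ 1/0.8932 ≈ 1.1196.
Single-dose peak C₀ = D/Vd = 1169/275 ≈ 4.251 mg/L.
Cmax,ss = C₀/(1 − f) ≈ 4.251/0.8932 ≈ 4.759 mg/L.
One interval later, Cmin,ss = Cmax,ss·e^(−kτ) ≈ 4.759 × 0.1068 ≈ 0.508 mg/L.
Trough 0.5 mg/L vs MEC 1 mg/L: subtherapeutic.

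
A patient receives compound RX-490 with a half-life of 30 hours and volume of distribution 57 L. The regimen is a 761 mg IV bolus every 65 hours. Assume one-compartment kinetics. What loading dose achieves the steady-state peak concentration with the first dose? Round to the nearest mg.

979 mg

f = (1/2)^(65/30) ≈ 0.222725; accumulation ratio R = 1/(1−f) ≈ 1.28655.
Loading dose to hit Cmax,ss on first dose: D_load = D_maint·R ≈ 761 × 1.28655 ≈ 979.06 mg.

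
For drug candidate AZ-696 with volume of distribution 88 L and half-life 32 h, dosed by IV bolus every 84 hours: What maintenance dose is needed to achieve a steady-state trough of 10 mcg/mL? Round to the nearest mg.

τ/t½ = 84/32 ≈ 2.625, so f = (1/2)^(84/32) ≈ 0.162105.
Cmin,ss = (D/Vd)·f/(1−f), so D = Cmin,ss·Vd·(1−f)/f.
D = 10 × 88 × (1−f)/f ≈ 10 × 88 × 5.16884 ≈ 4548.58 mg.

4549 mg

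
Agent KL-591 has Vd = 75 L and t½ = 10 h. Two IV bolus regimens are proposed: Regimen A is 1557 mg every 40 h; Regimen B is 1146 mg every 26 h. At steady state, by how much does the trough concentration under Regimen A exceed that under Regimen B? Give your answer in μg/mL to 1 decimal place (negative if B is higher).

-1.6 μg/mL

Regimen A: f = (1/2)^(40/10) ≈ 0.0625; Cmin,ss = (1557/75)·f/(1−f) ≈ 1.384 μg/mL.
Regimen B: f = (1/2)^(26/10) ≈ 0.1649; Cmin,ss = (1146/75)·f/(1−f) ≈ 3.017 μg/mL.
Difference ≈ 1.384 − 3.017 ≈ -1.633 μg/mL.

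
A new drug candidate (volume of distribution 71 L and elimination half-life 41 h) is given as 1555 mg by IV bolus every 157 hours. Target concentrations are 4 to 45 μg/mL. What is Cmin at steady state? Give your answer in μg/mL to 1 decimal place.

1.7 μg/mL

τ/t½ = 157/41 ≈ 3.8293, so fraction remaining f = (1/2)^(157/41) ≈ 0.0704.
At steady state, accumulation factor R = 1/(1 − e^(−kτ)) ≈ 1.0757.
Single-dose peak C₀ = D/Vd = 1555/71 ≈ 21.901 μg/mL.
Steady-state peak Cmax,ss = C₀·R ≈ 21.901 × 1.0757 ≈ 23.559 μg/mL.
One interval later, Cmin,ss = Cmax,ss·e^(−kτ) ≈ 23.559 × 0.0704 ≈ 1.659 μg/mL.
Trough 1.7 μg/mL vs MEC 4 μg/mL: subtherapeutic.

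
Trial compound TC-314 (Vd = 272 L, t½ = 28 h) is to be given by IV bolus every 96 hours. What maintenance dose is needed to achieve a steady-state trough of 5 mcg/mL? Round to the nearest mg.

13283 mg

τ/t½ = 96/28 ≈ 3.4286, so f = (1/2)^(96/28) ≈ 0.092875.
Cmin,ss = (D/Vd)·f/(1−f), so D = Cmin,ss·Vd·(1−f)/f.
D = 5 × 272 × (1−f)/f ≈ 5 × 272 × 9.76716 ≈ 13283.34 mg.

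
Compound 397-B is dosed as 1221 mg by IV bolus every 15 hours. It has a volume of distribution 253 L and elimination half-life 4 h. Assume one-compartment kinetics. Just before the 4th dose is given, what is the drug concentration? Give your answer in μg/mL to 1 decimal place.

f = (1/2)^(τ/t½) = (1/2)^(15/4) ≈ 0.0743.
C₀ = D/Vd = 1221/253 ≈ 4.826 μg/mL.
Before the 4th dose, 3 doses have been given. Superposition: Cmin = C₀·(f + f² + … + f^3).
≈ 4.826 × (0.0743 + 0.0055 + 0.0004) ≈ 4.826 × 0.0802 ≈ 0.387 μg/mL.

0.4 μg/mL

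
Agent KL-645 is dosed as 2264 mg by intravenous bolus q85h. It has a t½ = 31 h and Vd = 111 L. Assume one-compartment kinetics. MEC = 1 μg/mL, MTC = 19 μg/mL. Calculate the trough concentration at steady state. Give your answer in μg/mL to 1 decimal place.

3.6 μg/mL

τ/t½ = 85/31 ≈ 2.7419, so fraction remaining f = (1/2)^(85/31) ≈ 0.1495.
At steady state, accumulation factor R = 1/(1 − e^(−kτ)) ≈ 1.1758.
Each bolus raises the concentration by D/Vd = 2264/111 ≈ 20.396 μg/mL.
Cmax,ss = C₀/(1 − f) ≈ 20.396/0.8505 ≈ 23.981 μg/mL.
Steady-state trough Cmin,ss = Cmax,ss·f ≈ 23.981 × 0.1495 ≈ 3.585 μg/mL.
Trough 3.6 μg/mL vs MEC 1 μg/mL: adequate.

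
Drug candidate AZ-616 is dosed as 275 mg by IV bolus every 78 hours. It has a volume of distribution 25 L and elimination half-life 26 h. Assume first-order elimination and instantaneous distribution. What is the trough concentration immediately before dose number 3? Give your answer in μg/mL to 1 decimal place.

1.5 μg/mL

f = (1/2)^(τ/t½) = (1/2)^(78/26) ≈ 0.1250.
C₀ = D/Vd = 275/25 ≈ 11.000 μg/mL.
Before the 3rd dose, 2 doses have been given. Superposition: Cmin = C₀·(f + f²).
≈ 11.000 × (0.1250 + 0.0156) ≈ 11.000 × 0.1406 ≈ 1.547 μg/mL.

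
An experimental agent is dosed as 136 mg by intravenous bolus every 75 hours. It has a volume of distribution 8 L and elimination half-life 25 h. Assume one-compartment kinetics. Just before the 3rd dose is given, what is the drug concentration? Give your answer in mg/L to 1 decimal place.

2.4 mg/L

f = (1/2)^(τ/t½) = (1/2)^(75/25) ≈ 0.1250.
C₀ = D/Vd = 136/8 ≈ 17.000 mg/L.
Before the 3rd dose, 2 doses have been given. Superposition: Cmin = C₀·(f + f²).
≈ 17.000 × (0.1250 + 0.0156) ≈ 17.000 × 0.1406 ≈ 2.390 mg/L.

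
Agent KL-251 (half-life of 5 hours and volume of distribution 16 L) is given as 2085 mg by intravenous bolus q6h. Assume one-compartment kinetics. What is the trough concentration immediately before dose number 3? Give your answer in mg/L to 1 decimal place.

81.4 mg/L

f = (1/2)^(τ/t½) = (1/2)^(6/5) ≈ 0.4353.
C₀ = D/Vd = 2085/16 ≈ 130.312 mg/L.
Before the 3rd dose, 2 doses have been given. Superposition: Cmin = C₀·(f + f²).
≈ 130.312 × (0.4353 + 0.1895) ≈ 130.312 × 0.6248 ≈ 81.419 mg/L.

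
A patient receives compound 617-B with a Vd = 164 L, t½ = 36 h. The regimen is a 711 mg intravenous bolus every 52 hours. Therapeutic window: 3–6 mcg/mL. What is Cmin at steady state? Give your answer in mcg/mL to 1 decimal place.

2.5 mcg/mL

τ/t½ = 52/36 ≈ 1.4444, so fraction remaining f = (1/2)^(52/36) ≈ 0.3674.
Single-dose peak C₀ = D/Vd = 711/164 ≈ 4.335 mcg/mL.
Steady-state trough Cmin,ss = C₀·f/(1−f) ≈ 4.335 × 0.3674/0.6326 ≈ 2.518 mcg/mL.
Trough 2.5 mcg/mL vs MEC 3 mcg/mL: subtherapeutic.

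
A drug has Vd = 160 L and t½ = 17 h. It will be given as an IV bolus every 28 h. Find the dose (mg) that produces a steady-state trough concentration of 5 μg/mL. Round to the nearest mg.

1706 mg

τ/t½ = 28/17 ≈ 1.6471, so f = (1/2)^(28/17) ≈ 0.319290.
Cmin,ss = (D/Vd)·f/(1−f), so D = Cmin,ss·Vd·(1−f)/f.
D = 5 × 160 × (1−f)/f ≈ 5 × 160 × 2.13195 ≈ 1705.56 mg.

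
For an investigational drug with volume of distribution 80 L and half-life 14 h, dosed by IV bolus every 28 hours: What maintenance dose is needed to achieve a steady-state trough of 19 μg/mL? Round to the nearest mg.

τ/t½ = 28/14 ≈ 2, so f = (1/2)^(28/14) ≈ 0.250000.
Cmin,ss = (D/Vd)·f/(1−f), so D = Cmin,ss·Vd·(1−f)/f.
D = 19 × 80 × (1−f)/f ≈ 19 × 80 × 3.00000 ≈ 4560.00 mg.

4560 mg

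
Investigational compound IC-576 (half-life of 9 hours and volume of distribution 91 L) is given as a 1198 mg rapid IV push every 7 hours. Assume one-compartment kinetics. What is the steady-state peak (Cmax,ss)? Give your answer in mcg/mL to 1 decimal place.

Over one 7-h interval, 7/9 ≈ 0.77778 half-lives elapse, leaving f ≈ 0.5833 of each dose.
Accumulation ratio R = 1/(1 − f) ≈ 1/0.4167 ≈ 2.3998.
Each bolus raises the concentration by D/Vd = 1198/91 ≈ 13.165 mcg/mL.
Steady-state peak Cmax,ss = C₀·R ≈ 13.165 × 2.3998 ≈ 31.593 mcg/mL.

31.6 mcg/mL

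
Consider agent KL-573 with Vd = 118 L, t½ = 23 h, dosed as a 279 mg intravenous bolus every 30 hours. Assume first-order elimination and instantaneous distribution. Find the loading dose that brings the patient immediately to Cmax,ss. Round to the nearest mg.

469 mg

f = (1/2)^(30/23) ≈ 0.404904; accumulation ratio R = 1/(1−f) ≈ 1.68040.
Loading dose to hit Cmax,ss on first dose: D_load = D_maint·R ≈ 279 × 1.68040 ≈ 468.83 mg.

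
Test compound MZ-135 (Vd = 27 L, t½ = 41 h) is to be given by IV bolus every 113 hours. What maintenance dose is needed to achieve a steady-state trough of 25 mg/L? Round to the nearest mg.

3885 mg

τ/t½ = 113/41 ≈ 2.7561, so f = (1/2)^(113/41) ≈ 0.148024.
Cmin,ss = (D/Vd)·f/(1−f), so D = Cmin,ss·Vd·(1−f)/f.
D = 25 × 27 × (1−f)/f ≈ 25 × 27 × 5.75566 ≈ 3885.07 mg.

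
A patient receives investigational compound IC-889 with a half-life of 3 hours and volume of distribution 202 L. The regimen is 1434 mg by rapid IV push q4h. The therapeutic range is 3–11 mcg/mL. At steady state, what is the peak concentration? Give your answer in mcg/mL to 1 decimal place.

11.8 mcg/mL

Over one 4-h interval, 4/3 ≈ 1.3333 half-lives elapse, leaving f ≈ 0.3969 of each dose.
At steady state, accumulation factor R = 1/(1 − e^(−kτ)) ≈ 1.6581.
Each bolus raises the concentration by D/Vd = 1434/202 ≈ 7.099 mcg/mL.
Cmax,ss = C₀/(1 − f) ≈ 7.099/0.6031 ≈ 11.771 mcg/mL.
Peak 11.8 mcg/mL vs MTC 11 mcg/mL: exceeds toxic threshold.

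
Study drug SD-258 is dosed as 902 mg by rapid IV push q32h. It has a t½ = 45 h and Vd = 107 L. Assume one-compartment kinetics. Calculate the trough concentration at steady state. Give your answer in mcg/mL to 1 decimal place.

13.2 mcg/mL

Over one 32-h interval, 32/45 ≈ 0.71111 half-lives elapse, leaving f ≈ 0.6108 of each dose.
Accumulation ratio R = 1/(1 − f) ≈ 1/0.3892 ≈ 2.5694.
Single-dose peak C₀ = D/Vd = 902/107 ≈ 8.430 mcg/mL.
Steady-state peak Cmax,ss = C₀·R ≈ 8.430 × 2.5694 ≈ 21.660 mcg/mL.
Steady-state trough Cmin,ss = Cmax,ss·f ≈ 21.660 × 0.6108 ≈ 13.230 mcg/mL.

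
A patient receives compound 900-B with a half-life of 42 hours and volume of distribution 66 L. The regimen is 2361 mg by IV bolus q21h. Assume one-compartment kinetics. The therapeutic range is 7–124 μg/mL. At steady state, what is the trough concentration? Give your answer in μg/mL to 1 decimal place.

k = ln2/t½ = ln2/42 ≈ 0.016504 h⁻¹; fraction remaining f = e^(−kτ) = e^(−0.016504×21) ≈ 0.7071.
Each bolus raises the concentration by D/Vd = 2361/66 ≈ 35.773 μg/mL.
Steady-state trough Cmin,ss = C₀·f/(1−f) ≈ 35.773 × 0.7071/0.2929 ≈ 86.361 μg/mL.
Trough 86.4 μg/mL vs MEC 7 μg/mL: adequate.

86.4 μg/mL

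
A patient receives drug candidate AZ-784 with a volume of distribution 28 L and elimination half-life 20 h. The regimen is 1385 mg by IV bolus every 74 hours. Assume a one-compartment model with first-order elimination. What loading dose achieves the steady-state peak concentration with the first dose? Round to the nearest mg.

f = (1/2)^(74/20) ≈ 0.076947; accumulation ratio R = 1/(1−f) ≈ 1.08336.
Loading dose to hit Cmax,ss on first dose: D_load = D_maint·R ≈ 1385 × 1.08336 ≈ 1500.45 mg.

1500 mg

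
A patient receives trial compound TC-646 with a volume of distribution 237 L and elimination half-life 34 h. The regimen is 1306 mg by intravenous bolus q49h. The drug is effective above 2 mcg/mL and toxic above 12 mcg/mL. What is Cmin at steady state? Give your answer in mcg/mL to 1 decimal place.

3.2 mcg/mL

τ/t½ = 49/34 ≈ 1.4412, so fraction remaining f = (1/2)^(49/34) ≈ 0.3683.
Accumulation ratio R = 1/(1 − f) ≈ 1/0.6317 ≈ 1.5830.
Each bolus raises the concentration by D/Vd = 1306/237 ≈ 5.511 mcg/mL.
Steady-state peak Cmax,ss = C₀·R ≈ 5.511 × 1.5830 ≈ 8.724 mcg/mL.
One interval later, Cmin,ss = Cmax,ss·e^(−kτ) ≈ 8.724 × 0.3683 ≈ 3.213 mcg/mL.
Trough 3.2 mcg/mL vs MEC 2 mcg/mL: adequate.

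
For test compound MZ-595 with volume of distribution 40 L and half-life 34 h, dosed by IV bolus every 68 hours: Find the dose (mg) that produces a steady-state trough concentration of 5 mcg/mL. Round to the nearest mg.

600 mg

τ/t½ = 68/34 ≈ 2, so f = (1/2)^(68/34) ≈ 0.250000.
Cmin,ss = (D/Vd)·f/(1−f), so D = Cmin,ss·Vd·(1−f)/f.
D = 5 × 40 × (1−f)/f ≈ 5 × 40 × 3.00000 ≈ 600.00 mg.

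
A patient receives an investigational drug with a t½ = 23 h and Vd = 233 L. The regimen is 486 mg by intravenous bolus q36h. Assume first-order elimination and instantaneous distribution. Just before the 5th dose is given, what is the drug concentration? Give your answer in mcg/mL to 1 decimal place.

f = (1/2)^(τ/t½) = (1/2)^(36/23) ≈ 0.3379.
C₀ = D/Vd = 486/233 ≈ 2.086 mcg/mL.
Before the 5th dose, 4 doses have been given. Superposition: Cmin = C₀·(f + f² + … + f^4).
≈ 2.086 × (0.3379 + 0.1142 + 0.0386 + 0.0130) ≈ 2.086 × 0.5037 ≈ 1.051 mcg/mL.

1.1 mcg/mL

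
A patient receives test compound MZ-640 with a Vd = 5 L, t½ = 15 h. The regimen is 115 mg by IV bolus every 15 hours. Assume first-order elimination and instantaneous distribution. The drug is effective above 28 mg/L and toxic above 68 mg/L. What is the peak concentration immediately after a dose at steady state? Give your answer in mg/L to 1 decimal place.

46.0 mg/L

The dosing interval is 1 half-life, so f = 2^(−1) = 0.5.
Accumulation ratio R = 1/(1 − f) = 1/0.5 = 2/1.
Single-dose peak C₀ = D/Vd = 115/5 = 23 mg/L.
Steady-state peak Cmax,ss = C₀·R = 23 × 2/1 ≈ 46.000 mg/L.
Peak 46.0 mg/L vs MTC 68 mg/L: below toxic threshold.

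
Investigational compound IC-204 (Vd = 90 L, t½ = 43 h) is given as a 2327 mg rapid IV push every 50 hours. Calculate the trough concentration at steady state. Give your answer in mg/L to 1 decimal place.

k = ln2/t½ = ln2/43 ≈ 0.016120 h⁻¹; fraction remaining f = e^(−kτ) = e^(−0.016120×50) ≈ 0.4466.
Each bolus raises the concentration by D/Vd = 2327/90 ≈ 25.856 mg/L.
Steady-state trough Cmin,ss = C₀·f/(1−f) ≈ 25.856 × 0.4466/0.5534 ≈ 20.866 mg/L.

20.9 mg/L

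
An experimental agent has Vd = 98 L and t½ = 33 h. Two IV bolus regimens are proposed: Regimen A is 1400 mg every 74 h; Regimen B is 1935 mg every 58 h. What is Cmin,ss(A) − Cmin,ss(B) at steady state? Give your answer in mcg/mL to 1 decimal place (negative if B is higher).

-4.5 mcg/mL

Regimen A: f = (1/2)^(74/33) ≈ 0.2113; Cmin,ss = (1400/98)·f/(1−f) ≈ 3.827 mcg/mL.
Regimen B: f = (1/2)^(58/33) ≈ 0.2957; Cmin,ss = (1935/98)·f/(1−f) ≈ 8.290 mcg/mL.
Difference ≈ 3.827 − 8.290 ≈ -4.463 mcg/mL.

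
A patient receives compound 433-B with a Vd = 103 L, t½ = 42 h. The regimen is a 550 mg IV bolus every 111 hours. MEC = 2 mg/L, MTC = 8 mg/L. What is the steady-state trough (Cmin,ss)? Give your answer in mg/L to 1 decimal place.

τ/t½ = 111/42 ≈ 2.6429, so fraction remaining f = (1/2)^(111/42) ≈ 0.1601.
Each bolus raises the concentration by D/Vd = 550/103 ≈ 5.340 mg/L.
Steady-state trough Cmin,ss = C₀·f/(1−f) ≈ 5.340 × 0.1601/0.8399 ≈ 1.018 mg/L.
Trough 1.0 mg/L vs MEC 2 mg/L: subtherapeutic.

1.0 mg/L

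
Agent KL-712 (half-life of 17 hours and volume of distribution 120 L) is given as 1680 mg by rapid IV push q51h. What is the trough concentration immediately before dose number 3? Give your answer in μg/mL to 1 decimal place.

f = (1/2)^(τ/t½) = (1/2)^(51/17) ≈ 0.1250.
C₀ = D/Vd = 1680/120 ≈ 14.000 μg/mL.
Before the 3rd dose, 2 doses have been given. Superposition: Cmin = C₀·(f + f²).
≈ 14.000 × (0.1250 + 0.0156) ≈ 14.000 × 0.1406 ≈ 1.968 μg/mL.

2.0 μg/mL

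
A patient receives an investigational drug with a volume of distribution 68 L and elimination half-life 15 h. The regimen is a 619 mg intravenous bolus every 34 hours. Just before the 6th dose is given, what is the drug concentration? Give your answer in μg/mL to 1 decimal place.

2.4 μg/mL

f = (1/2)^(τ/t½) = (1/2)^(34/15) ≈ 0.2078.
C₀ = D/Vd = 619/68 ≈ 9.103 μg/mL.
Before the 6th dose, 5 doses have been given. Superposition: Cmin = C₀·(f + f² + … + f^5).
≈ 9.103 × (0.2078 + 0.0432 + 0.0090 + 0.0019 + 0.0004) ≈ 9.103 × 0.2623 ≈ 2.388 μg/mL.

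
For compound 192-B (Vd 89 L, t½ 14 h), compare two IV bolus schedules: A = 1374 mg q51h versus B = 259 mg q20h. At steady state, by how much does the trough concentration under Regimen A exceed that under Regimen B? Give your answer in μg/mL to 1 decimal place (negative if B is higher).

Regimen A: f = (1/2)^(51/14) ≈ 0.0801; Cmin,ss = (1374/89)·f/(1−f) ≈ 1.344 μg/mL.
Regimen B: f = (1/2)^(20/14) ≈ 0.3715; Cmin,ss = (259/89)·f/(1−f) ≈ 1.720 μg/mL.
Difference ≈ 1.344 − 1.720 ≈ -0.376 μg/mL.

-0.4 μg/mL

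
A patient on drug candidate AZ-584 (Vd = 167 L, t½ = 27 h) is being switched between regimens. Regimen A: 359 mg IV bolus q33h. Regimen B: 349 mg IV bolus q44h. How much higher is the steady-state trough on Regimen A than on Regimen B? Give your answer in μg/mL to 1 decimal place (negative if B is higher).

Regimen A: f = (1/2)^(33/27) ≈ 0.4286; Cmin,ss = (359/167)·f/(1−f) ≈ 1.612 μg/mL.
Regimen B: f = (1/2)^(44/27) ≈ 0.3232; Cmin,ss = (349/167)·f/(1−f) ≈ 0.998 μg/mL.
Difference ≈ 1.612 − 0.998 ≈ 0.614 μg/mL.

0.6 μg/mL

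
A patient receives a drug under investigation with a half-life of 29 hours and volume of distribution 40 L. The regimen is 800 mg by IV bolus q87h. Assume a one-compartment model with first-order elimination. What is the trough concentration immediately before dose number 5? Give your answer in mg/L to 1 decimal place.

f = (1/2)^(τ/t½) = (1/2)^(87/29) ≈ 0.1250.
C₀ = D/Vd = 800/40 ≈ 20.000 mg/L.
Before the 5th dose, 4 doses have been given. Superposition: Cmin = C₀·(f + f² + … + f^4).
≈ 20.000 × (0.1250 + 0.0156 + 0.0020 + 0.0002) ≈ 20.000 × 0.1428 ≈ 2.856 mg/L.

2.9 mg/L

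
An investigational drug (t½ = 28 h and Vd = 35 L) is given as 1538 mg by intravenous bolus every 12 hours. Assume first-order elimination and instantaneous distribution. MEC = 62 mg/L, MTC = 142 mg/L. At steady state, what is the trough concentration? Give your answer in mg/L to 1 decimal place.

127.0 mg/L

Over one 12-h interval, 12/28 ≈ 0.42857 half-lives elapse, leaving f ≈ 0.7430 of each dose.
Accumulation ratio R = 1/(1 − f) ≈ 1/0.2570 ≈ 3.8911.
Each bolus raises the concentration by D/Vd = 1538/35 ≈ 43.943 mg/L.
Cmax,ss = C₀/(1 − f) ≈ 43.943/0.2570 ≈ 170.984 mg/L.
One interval later, Cmin,ss = Cmax,ss·e^(−kτ) ≈ 170.984 × 0.7430 ≈ 127.041 mg/L.
Trough 127.0 mg/L vs MEC 62 mg/L: adequate.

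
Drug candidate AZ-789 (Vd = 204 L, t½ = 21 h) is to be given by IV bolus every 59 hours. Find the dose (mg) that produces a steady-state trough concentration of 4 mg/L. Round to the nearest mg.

4905 mg

τ/t½ = 59/21 ≈ 2.8095, so f = (1/2)^(59/21) ≈ 0.142643.
Cmin,ss = (D/Vd)·f/(1−f), so D = Cmin,ss·Vd·(1−f)/f.
D = 4 × 204 × (1−f)/f ≈ 4 × 204 × 6.01051 ≈ 4904.58 mg.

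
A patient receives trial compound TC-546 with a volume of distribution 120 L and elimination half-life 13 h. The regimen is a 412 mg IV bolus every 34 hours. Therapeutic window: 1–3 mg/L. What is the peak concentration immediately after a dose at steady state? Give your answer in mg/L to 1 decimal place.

4.1 mg/L

Over one 34-h interval, 34/13 ≈ 2.6154 half-lives elapse, leaving f ≈ 0.1632 of each dose.
At steady state, accumulation factor R = 1/(1 − e^(−kτ)) ≈ 1.1950.
Each bolus raises the concentration by D/Vd = 412/120 ≈ 3.433 mg/L.
Steady-state peak Cmax,ss = C₀·R ≈ 3.433 × 1.1950 ≈ 4.102 mg/L.
Peak 4.1 mg/L vs MTC 3 mg/L: exceeds toxic threshold.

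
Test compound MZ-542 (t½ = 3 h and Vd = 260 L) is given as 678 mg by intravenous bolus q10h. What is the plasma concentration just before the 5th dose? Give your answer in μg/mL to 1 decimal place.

f = (1/2)^(τ/t½) = (1/2)^(10/3) ≈ 0.0992.
C₀ = D/Vd = 678/260 ≈ 2.608 μg/mL.
Before the 5th dose, 4 doses have been given. Superposition: Cmin = C₀·(f + f² + … + f^4).
≈ 2.608 × (0.0992 + 0.0098 + 0.0010 + 0.0001) ≈ 2.608 × 0.1101 ≈ 0.287 μg/mL.

0.3 μg/mL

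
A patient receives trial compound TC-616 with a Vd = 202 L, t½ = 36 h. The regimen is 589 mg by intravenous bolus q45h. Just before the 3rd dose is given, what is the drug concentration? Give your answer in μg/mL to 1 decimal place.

1.7 μg/mL

f = (1/2)^(τ/t½) = (1/2)^(45/36) ≈ 0.4204.
C₀ = D/Vd = 589/202 ≈ 2.916 μg/mL.
Before the 3rd dose, 2 doses have been given. Superposition: Cmin = C₀·(f + f²).
≈ 2.916 × (0.4204 + 0.1767) ≈ 2.916 × 0.5971 ≈ 1.741 μg/mL.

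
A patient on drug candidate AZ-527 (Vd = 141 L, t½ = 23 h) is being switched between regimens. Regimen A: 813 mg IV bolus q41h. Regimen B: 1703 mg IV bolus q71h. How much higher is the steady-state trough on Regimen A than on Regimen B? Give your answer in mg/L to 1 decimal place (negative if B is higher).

Regimen A: f = (1/2)^(41/23) ≈ 0.2907; Cmin,ss = (813/141)·f/(1−f) ≈ 2.363 mg/L.
Regimen B: f = (1/2)^(71/23) ≈ 0.1177; Cmin,ss = (1703/141)·f/(1−f) ≈ 1.611 mg/L.
Difference ≈ 2.363 − 1.611 ≈ 0.752 mg/L.

0.8 mg/L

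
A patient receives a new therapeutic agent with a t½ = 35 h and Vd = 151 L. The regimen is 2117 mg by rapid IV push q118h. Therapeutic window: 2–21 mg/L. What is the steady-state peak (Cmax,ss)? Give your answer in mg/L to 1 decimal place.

τ/t½ = 118/35 ≈ 3.3714, so fraction remaining f = (1/2)^(118/35) ≈ 0.0966.
Accumulation ratio R = 1/(1 − f) ≈ 1/0.9034 ≈ 1.1069.
Single-dose peak C₀ = D/Vd = 2117/151 ≈ 14.020 mg/L.
Cmax,ss = C₀/(1 − f) ≈ 14.020/0.9034 ≈ 15.519 mg/L.
Peak 15.5 mg/L vs MTC 21 mg/L: below toxic threshold.

15.5 mg/L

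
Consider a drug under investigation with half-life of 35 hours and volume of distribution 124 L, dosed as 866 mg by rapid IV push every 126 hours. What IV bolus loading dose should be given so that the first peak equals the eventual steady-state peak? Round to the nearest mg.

f = (1/2)^(126/35) ≈ 0.082469; accumulation ratio R = 1/(1−f) ≈ 1.08988.
Loading dose to hit Cmax,ss on first dose: D_load = D_maint·R ≈ 866 × 1.08988 ≈ 943.84 mg.

944 mg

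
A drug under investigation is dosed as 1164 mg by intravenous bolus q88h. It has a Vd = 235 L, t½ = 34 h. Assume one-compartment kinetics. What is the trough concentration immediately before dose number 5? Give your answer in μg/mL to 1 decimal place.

f = (1/2)^(τ/t½) = (1/2)^(88/34) ≈ 0.1663.
C₀ = D/Vd = 1164/235 ≈ 4.953 μg/mL.
Before the 5th dose, 4 doses have been given. Superposition: Cmin = C₀·(f + f² + … + f^4).
≈ 4.953 × (0.1663 + 0.0277 + 0.0046 + 0.0008) ≈ 4.953 × 0.1994 ≈ 0.988 μg/mL.

1.0 μg/mL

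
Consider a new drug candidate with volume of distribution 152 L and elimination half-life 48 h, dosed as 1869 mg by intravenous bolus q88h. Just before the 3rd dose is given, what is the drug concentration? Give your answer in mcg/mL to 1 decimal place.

4.4 mcg/mL

f = (1/2)^(τ/t½) = (1/2)^(88/48) ≈ 0.2806.
C₀ = D/Vd = 1869/152 ≈ 12.296 mcg/mL.
Before the 3rd dose, 2 doses have been given. Superposition: Cmin = C₀·(f + f²).
≈ 12.296 × (0.2806 + 0.0787) ≈ 12.296 × 0.3593 ≈ 4.418 mcg/mL.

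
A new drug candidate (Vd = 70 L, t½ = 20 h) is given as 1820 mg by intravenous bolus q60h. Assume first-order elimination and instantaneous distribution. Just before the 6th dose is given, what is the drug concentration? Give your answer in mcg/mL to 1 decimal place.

f = (1/2)^(τ/t½) = (1/2)^(60/20) ≈ 0.1250.
C₀ = D/Vd = 1820/70 ≈ 26.000 mcg/mL.
Before the 6th dose, 5 doses have been given. Superposition: Cmin = C₀·(f + f² + … + f^5).
≈ 26.000 × (0.1250 + 0.0156 + 0.0020 + 0.0002 + 0.0000) ≈ 26.000 × 0.1428 ≈ 3.713 mcg/mL.

3.7 mcg/mL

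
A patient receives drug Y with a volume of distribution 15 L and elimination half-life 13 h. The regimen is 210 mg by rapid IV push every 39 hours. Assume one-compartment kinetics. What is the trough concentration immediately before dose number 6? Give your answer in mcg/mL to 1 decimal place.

f = (1/2)^(τ/t½) = (1/2)^(39/13) ≈ 0.1250.
C₀ = D/Vd = 210/15 ≈ 14.000 mcg/mL.
Before the 6th dose, 5 doses have been given. Superposition: Cmin = C₀·(f + f² + … + f^5).
≈ 14.000 × (0.1250 + 0.0156 + 0.0020 + 0.0002 + 0.0000) ≈ 14.000 × 0.1428 ≈ 1.999 mcg/mL.

2.0 mcg/mL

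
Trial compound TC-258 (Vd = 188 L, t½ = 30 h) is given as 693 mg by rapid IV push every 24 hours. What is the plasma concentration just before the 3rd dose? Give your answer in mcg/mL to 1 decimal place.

f = (1/2)^(τ/t½) = (1/2)^(24/30) ≈ 0.5743.
C₀ = D/Vd = 693/188 ≈ 3.686 mcg/mL.
Before the 3rd dose, 2 doses have been given. Superposition: Cmin = C₀·(f + f²).
≈ 3.686 × (0.5743 + 0.3298) ≈ 3.686 × 0.9041 ≈ 3.333 mcg/mL.

3.3 mcg/mL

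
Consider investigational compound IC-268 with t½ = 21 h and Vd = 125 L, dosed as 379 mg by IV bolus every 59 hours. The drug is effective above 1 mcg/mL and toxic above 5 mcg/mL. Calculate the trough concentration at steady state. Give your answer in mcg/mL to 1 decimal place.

Over one 59-h interval, 59/21 ≈ 2.8095 half-lives elapse, leaving f ≈ 0.1426 of each dose.
At steady state, accumulation factor R = 1/(1 − e^(−kτ)) ≈ 1.1663.
Each bolus raises the concentration by D/Vd = 379/125 ≈ 3.032 mcg/mL.
Cmax,ss = C₀/(1 − f) ≈ 3.032/0.8574 ≈ 3.536 mcg/mL.
One interval later, Cmin,ss = Cmax,ss·e^(−kτ) ≈ 3.536 × 0.1426 ≈ 0.504 mcg/mL.
Trough 0.5 mcg/mL vs MEC 1 mcg/mL: subtherapeutic.

0.5 mcg/mL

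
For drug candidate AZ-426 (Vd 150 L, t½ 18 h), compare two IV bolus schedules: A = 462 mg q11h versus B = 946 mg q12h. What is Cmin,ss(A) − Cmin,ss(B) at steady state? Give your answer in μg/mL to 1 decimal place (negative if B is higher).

Regimen A: f = (1/2)^(11/18) ≈ 0.6547; Cmin,ss = (462/150)·f/(1−f) ≈ 5.840 μg/mL.
Regimen B: f = (1/2)^(12/18) ≈ 0.6300; Cmin,ss = (946/150)·f/(1−f) ≈ 10.738 μg/mL.
Difference ≈ 5.840 − 10.738 ≈ -4.898 μg/mL.

-4.9 μg/mL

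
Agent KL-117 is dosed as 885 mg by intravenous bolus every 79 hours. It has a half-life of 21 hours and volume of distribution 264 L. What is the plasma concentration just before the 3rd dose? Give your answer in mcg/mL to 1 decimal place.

f = (1/2)^(τ/t½) = (1/2)^(79/21) ≈ 0.0737.
C₀ = D/Vd = 885/264 ≈ 3.352 mcg/mL.
Before the 3rd dose, 2 doses have been given. Superposition: Cmin = C₀·(f + f²).
≈ 3.352 × (0.0737 + 0.0054) ≈ 3.352 × 0.0791 ≈ 0.265 mcg/mL.

0.3 mcg/mL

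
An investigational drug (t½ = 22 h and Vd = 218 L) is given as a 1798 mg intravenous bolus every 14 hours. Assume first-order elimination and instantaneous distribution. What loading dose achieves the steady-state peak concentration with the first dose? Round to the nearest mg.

f = (1/2)^(14/22) ≈ 0.643332; accumulation ratio R = 1/(1−f) ≈ 2.80373.
Loading dose to hit Cmax,ss on first dose: D_load = D_maint·R ≈ 1798 × 2.80373 ≈ 5041.11 mg.

5041 mg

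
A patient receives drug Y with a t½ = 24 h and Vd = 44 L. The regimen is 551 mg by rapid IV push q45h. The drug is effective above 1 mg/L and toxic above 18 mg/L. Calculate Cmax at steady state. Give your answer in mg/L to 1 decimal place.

τ/t½ = 45/24 ≈ 1.875, so fraction remaining f = (1/2)^(45/24) ≈ 0.2726.
Accumulation ratio R = 1/(1 − f) ≈ 1/0.7274 ≈ 1.3748.
Single-dose peak C₀ = D/Vd = 551/44 ≈ 12.523 mg/L.
Cmax,ss = C₀/(1 − f) ≈ 12.523/0.7274 ≈ 17.216 mg/L.
Peak 17.2 mg/L vs MTC 18 mg/L: below toxic threshold.

17.2 mg/L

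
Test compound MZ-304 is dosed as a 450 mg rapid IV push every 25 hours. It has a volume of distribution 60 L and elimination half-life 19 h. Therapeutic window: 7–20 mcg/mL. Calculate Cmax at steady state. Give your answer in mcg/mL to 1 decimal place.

k = ln2/t½ = ln2/19 ≈ 0.036481 h⁻¹; fraction remaining f = e^(−kτ) = e^(−0.036481×25) ≈ 0.4017.
At steady state, accumulation factor R = 1/(1 − e^(−kτ)) ≈ 1.6714.
Each bolus raises the concentration by D/Vd = 450/60 ≈ 7.500 mcg/mL.
Cmax,ss = C₀/(1 − f) ≈ 7.500/0.5983 ≈ 12.536 mcg/mL.
Peak 12.5 mcg/mL vs MTC 20 mcg/mL: below toxic threshold.

12.5 mcg/mL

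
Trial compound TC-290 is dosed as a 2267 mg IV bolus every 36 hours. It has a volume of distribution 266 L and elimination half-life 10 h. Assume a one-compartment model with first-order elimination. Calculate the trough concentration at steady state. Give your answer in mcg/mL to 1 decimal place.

0.8 mcg/mL

k = ln2/t½ = ln2/10 ≈ 0.069315 h⁻¹; fraction remaining f = e^(−kτ) = e^(−0.069315×36) ≈ 0.0825.
Accumulation ratio R = 1/(1 − f) ≈ 1/0.9175 ≈ 1.0899.
Single-dose peak C₀ = D/Vd = 2267/266 ≈ 8.523 mcg/mL.
Steady-state peak Cmax,ss = C₀·R ≈ 8.523 × 1.0899 ≈ 9.289 mcg/mL.
Steady-state trough Cmin,ss = Cmax,ss·f ≈ 9.289 × 0.0825 ≈ 0.766 mcg/mL.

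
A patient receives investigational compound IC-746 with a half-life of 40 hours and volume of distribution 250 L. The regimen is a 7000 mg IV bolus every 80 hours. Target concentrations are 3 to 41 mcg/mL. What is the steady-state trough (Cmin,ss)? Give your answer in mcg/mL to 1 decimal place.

τ = 80 h = 2 half-lives, so f = (1/2)^2 = 0.25.
Accumulation ratio R = 1/(1 − f) = 1/0.75 = 4/3.
Single-dose peak C₀ = D/Vd = 7000/250 = 28 mcg/mL.
Steady-state peak Cmax,ss = C₀·R = 28 × 4/3 ≈ 37.333 mcg/mL.
Steady-state trough Cmin,ss = Cmax,ss·f ≈ 37.333 × 0.25 ≈ 9.333 mcg/mL.
Trough 9.3 mcg/mL vs MEC 3 mcg/mL: adequate.

9.3 mcg/mL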